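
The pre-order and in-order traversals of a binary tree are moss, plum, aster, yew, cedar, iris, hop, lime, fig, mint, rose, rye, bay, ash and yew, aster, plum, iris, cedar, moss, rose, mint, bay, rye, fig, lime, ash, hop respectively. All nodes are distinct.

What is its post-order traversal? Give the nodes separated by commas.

The first element of pre-order is the root; it splits in-order into left and right subtrees.
Root moss: left subtree has 5 nodes {yew, aster, plum, iris, cedar}, right has 8 {rose, mint, bay, rye, fig, lime, ash, hop}.
  Root plum: left subtree has 2 nodes {yew, aster}, right has 2 {iris, cedar}.
    Root aster: left subtree has 1 node {yew}, right has 0 { }.
    Root cedar: left subtree has 1 node {iris}, right has 0 { }.
  Root hop: left subtree has 7 nodes {rose, mint, bay, rye, fig, lime, ash}, right has 0 { }.
    Root lime: left subtree has 5 nodes {rose, mint, bay, rye, fig}, right has 1 {ash}.
      Root fig: left subtree has 4 nodes {rose, mint, bay, rye}, right has 0 { }.
        Root mint: left subtree has 1 node {rose}, right has 2 {bay, rye}.
          Root rye: left subtree has 1 node {bay}, right has 0 { }.

yew, aster, iris, cedar, plum, rose, bay, rye, mint, fig, ash, lime, hop, moss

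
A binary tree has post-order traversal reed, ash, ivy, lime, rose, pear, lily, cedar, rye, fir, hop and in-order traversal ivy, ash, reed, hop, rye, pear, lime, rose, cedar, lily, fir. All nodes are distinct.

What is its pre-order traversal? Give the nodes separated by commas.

hop, ivy, ash, reed, fir, rye, cedar, pear, rose, lime, lily

The last element of post-order is the root; it splits in-order into left and right subtrees.
Root hop: left subtree has 3 nodes {ivy, ash, reed}, right has 7 {rye, pear, lime, rose, cedar, lily, fir}.
  Root ivy: left subtree has 0 nodes { }, right has 2 {ash, reed}.
    Root ash: left subtree has 0 nodes { }, right has 1 {reed}.
  Root fir: left subtree has 6 nodes {rye, pear, lime, rose, cedar, lily}, right has 0 { }.
    Root rye: left subtree has 0 nodes { }, right has 5 {pear, lime, rose, cedar, lily}.
      Root cedar: left subtree has 3 nodes {pear, lime, rose}, right has 1 {lily}.
        Root pear: left subtree has 0 nodes { }, right has 2 {lime, rose}.
          Root rose: left subtree has 1 node {lime}, right has 0 { }.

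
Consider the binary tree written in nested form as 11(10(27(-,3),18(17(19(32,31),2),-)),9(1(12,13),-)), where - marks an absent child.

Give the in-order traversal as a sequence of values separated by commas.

In-order visits the left subtree, then the node, then the right subtree.
At 11: go left to 10.
  At 10: go left to 27.
    At 27: no left child.
    Visit 27.
    At 27: go right to 3.
      3 is a leaf — visit 3.
  Visit 10.
  At 10: go right to 18.
    At 18: go left to 17.
      At 17: go left to 19.
        At 19: go left to 32.
          32 is a leaf — visit 32.
        Visit 19.
        At 19: go right to 31.
          31 is a leaf — visit 31.
      Visit 17.
      At 17: go right to 2.
        2 is a leaf — visit 2.
    Visit 18.
    At 18: no right child.
Visit 11.
At 11: go right to 9.
  At 9: go left to 1.
    At 1: go left to 12.
      12 is a leaf — visit 12.
    Visit 1.
    At 1: go right to 13.
      13 is a leaf — visit 13.
  Visit 9.
  At 9: no right child.

27, 3, 10, 32, 19, 31, 17, 2, 18, 11, 12, 1, 13, 9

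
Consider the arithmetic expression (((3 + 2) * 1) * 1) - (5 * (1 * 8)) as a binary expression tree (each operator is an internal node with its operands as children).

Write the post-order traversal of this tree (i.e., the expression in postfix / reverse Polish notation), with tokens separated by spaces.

Post-order on an expression tree gives postfix notation: for each operator, emit left operand, right operand, then the operator.

3 2 + 1 * 1 * 5 1 8 * * -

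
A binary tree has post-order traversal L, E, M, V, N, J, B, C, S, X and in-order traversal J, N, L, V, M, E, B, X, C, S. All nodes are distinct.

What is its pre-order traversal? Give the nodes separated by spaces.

X B J N V L M E S C

The last element of post-order is the root; it splits in-order into left and right subtrees.
Root X: left subtree has 7 nodes {J, N, L, V, M, E, B}, right has 2 {C, S}.
  Root B: left subtree has 6 nodes {J, N, L, V, M, E}, right has 0 { }.
    Root J: left subtree has 0 nodes { }, right has 5 {N, L, V, M, E}.
      Root N: left subtree has 0 nodes { }, right has 4 {L, V, M, E}.
        Root V: left subtree has 1 node {L}, right has 2 {M, E}.
          Root M: left subtree has 0 nodes { }, right has 1 {E}.
  Root S: left subtree has 1 node {C}, right has 0 { }.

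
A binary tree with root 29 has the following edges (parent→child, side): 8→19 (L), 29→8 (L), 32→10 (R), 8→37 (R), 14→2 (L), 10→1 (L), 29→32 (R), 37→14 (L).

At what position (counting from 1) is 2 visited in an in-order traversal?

3

In-order visits the left subtree, then the node, then the right subtree.
At 29: go left to 8.
  At 8: go left to 19.
    19 is a leaf — visit 19.
  Visit 8.
  At 8: go right to 37.
    At 37: go left to 14.
      At 14: go left to 2.
        2 is a leaf — visit 2.
      Visit 14.
      At 14: no right child.
    Visit 37.
    At 37: no right child.
Visit 29.
At 29: go right to 32.
  At 32: no left child.
  Visit 32.
  At 32: go right to 10.
    At 10: go left to 1.
      1 is a leaf — visit 1.
    Visit 10.
    At 10: no right child.
Full in-order sequence: 19, 8, 2, 14, 37, 29, 32, 1, 10.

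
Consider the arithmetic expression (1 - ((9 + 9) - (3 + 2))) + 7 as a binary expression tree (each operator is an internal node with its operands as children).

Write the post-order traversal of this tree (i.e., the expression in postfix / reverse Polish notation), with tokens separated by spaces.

Post-order on an expression tree gives postfix notation: for each operator, emit left operand, right operand, then the operator.

1 9 9 + 3 2 + - - 7 +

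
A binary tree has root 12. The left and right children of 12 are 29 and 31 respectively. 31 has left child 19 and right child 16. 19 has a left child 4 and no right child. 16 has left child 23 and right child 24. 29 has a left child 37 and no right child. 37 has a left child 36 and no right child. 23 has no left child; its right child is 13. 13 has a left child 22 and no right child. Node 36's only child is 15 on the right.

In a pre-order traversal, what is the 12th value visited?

22

Pre-order visits the node, then its left subtree, then its right subtree.
Visit 12.
At 12: go left to 29.
  Visit 29.
  At 29: go left to 37.
    Visit 37.
    At 37: go left to 36.
      Visit 36.
      At 36: no left child.
      At 36: go right to 15.
        15 is a leaf — visit 15.
    At 37: no right child.
  At 29: no right child.
At 12: go right to 31.
  Visit 31.
  At 31: go left to 19.
    Visit 19.
    At 19: go left to 4.
      4 is a leaf — visit 4.
    At 19: no right child.
  At 31: go right to 16.
    Visit 16.
    At 16: go left to 23.
      Visit 23.
      At 23: no left child.
      At 23: go right to 13.
        Visit 13.
        At 13: go left to 22.
          22 is a leaf — visit 22.
        At 13: no right child.
    At 16: go right to 24.
      24 is a leaf — visit 24.
Full pre-order sequence: 12, 29, 37, 36, 15, 31, 19, 4, 16, 23, 13, 22, 24.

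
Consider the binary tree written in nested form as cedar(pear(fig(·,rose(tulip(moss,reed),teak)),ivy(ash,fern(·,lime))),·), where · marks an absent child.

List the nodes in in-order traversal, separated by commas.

fig, moss, tulip, reed, rose, teak, pear, ash, ivy, fern, lime, cedar

In-order visits the left subtree, then the node, then the right subtree.
At cedar: go left to pear.
  At pear: go left to fig.
    At fig: no left child.
    Visit fig.
    At fig: go right to rose.
      At rose: go left to tulip.
        At tulip: go left to moss.
          moss is a leaf — visit moss.
        Visit tulip.
        At tulip: go right to reed.
          reed is a leaf — visit reed.
      Visit rose.
      At rose: go right to teak.
        teak is a leaf — visit teak.
  Visit pear.
  At pear: go right to ivy.
    At ivy: go left to ash.
      ash is a leaf — visit ash.
    Visit ivy.
    At ivy: go right to fern.
      At fern: no left child.
      Visit fern.
      At fern: go right to lime.
        lime is a leaf — visit lime.
Visit cedar.
At cedar: no right child.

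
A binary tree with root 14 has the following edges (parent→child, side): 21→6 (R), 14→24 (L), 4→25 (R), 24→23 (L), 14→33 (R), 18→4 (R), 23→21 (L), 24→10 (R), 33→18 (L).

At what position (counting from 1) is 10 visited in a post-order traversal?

Post-order visits the left subtree, then the right subtree, then the node.
At 14: go left to 24.
  At 24: go left to 23.
    At 23: go left to 21.
      At 21: no left child.
      At 21: go right to 6.
        6 is a leaf — visit 6.
      Visit 21.
    At 23: no right child.
    Visit 23.
  At 24: go right to 10.
    10 is a leaf — visit 10.
  Visit 24.
At 14: go right to 33.
  At 33: go left to 18.
    At 18: no left child.
    At 18: go right to 4.
      At 4: no left child.
      At 4: go right to 25.
        25 is a leaf — visit 25.
      Visit 4.
    Visit 18.
  At 33: no right child.
  Visit 33.
Visit 14.
Full post-order sequence: 6, 21, 23, 10, 24, 25, 4, 18, 33, 14.

4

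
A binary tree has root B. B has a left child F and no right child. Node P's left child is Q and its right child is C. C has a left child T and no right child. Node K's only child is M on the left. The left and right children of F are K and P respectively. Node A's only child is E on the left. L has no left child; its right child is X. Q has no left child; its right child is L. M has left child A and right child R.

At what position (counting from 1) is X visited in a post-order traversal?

Post-order visits the left subtree, then the right subtree, then the node.
At B: go left to F.
  At F: go left to K.
    At K: go left to M.
      At M: go left to A.
        At A: go left to E.
          E is a leaf — visit E.
        At A: no right child.
        Visit A.
      At M: go right to R.
        R is a leaf — visit R.
      Visit M.
    At K: no right child.
    Visit K.
  At F: go right to P.
    At P: go left to Q.
      At Q: no left child.
      At Q: go right to L.
        At L: no left child.
        At L: go right to X.
          X is a leaf — visit X.
        Visit L.
      Visit Q.
    At P: go right to C.
      At C: go left to T.
        T is a leaf — visit T.
      At C: no right child.
      Visit C.
    Visit P.
  Visit F.
At B: no right child.
Visit B.
Full post-order sequence: E, A, R, M, K, X, L, Q, T, C, P, F, B.

6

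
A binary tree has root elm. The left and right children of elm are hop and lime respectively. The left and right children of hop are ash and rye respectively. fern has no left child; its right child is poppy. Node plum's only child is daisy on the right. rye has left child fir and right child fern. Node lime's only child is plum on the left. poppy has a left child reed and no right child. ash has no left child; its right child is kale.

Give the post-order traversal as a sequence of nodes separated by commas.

Post-order visits the left subtree, then the right subtree, then the node.
At elm: go left to hop.
  At hop: go left to ash.
    At ash: no left child.
    At ash: go right to kale.
      kale is a leaf — visit kale.
    Visit ash.
  At hop: go right to rye.
    At rye: go left to fir.
      fir is a leaf — visit fir.
    At rye: go right to fern.
      At fern: no left child.
      At fern: go right to poppy.
        At poppy: go left to reed.
          reed is a leaf — visit reed.
        At poppy: no right child.
        Visit poppy.
      Visit fern.
    Visit rye.
  Visit hop.
At elm: go right to lime.
  At lime: go left to plum.
    At plum: no left child.
    At plum: go right to daisy.
      daisy is a leaf — visit daisy.
    Visit plum.
  At lime: no right child.
  Visit lime.
Visit elm.

kale, ash, fir, reed, poppy, fern, rye, hop, daisy, plum, lime, elm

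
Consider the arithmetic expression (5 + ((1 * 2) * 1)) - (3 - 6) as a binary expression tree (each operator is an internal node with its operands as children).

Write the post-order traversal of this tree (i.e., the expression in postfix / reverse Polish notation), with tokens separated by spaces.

Post-order on an expression tree gives postfix notation: for each operator, emit left operand, right operand, then the operator.

5 1 2 * 1 * + 3 6 - -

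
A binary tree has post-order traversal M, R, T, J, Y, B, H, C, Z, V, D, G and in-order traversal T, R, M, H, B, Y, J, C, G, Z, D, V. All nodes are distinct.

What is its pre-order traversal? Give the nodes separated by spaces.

G C H T R M B Y J D Z V

The last element of post-order is the root; it splits in-order into left and right subtrees.
Root G: left subtree has 8 nodes {T, R, M, H, B, Y, J, C}, right has 3 {Z, D, V}.
  Root C: left subtree has 7 nodes {T, R, M, H, B, Y, J}, right has 0 { }.
    Root H: left subtree has 3 nodes {T, R, M}, right has 3 {B, Y, J}.
      Root T: left subtree has 0 nodes { }, right has 2 {R, M}.
        Root R: left subtree has 0 nodes { }, right has 1 {M}.
      Root B: left subtree has 0 nodes { }, right has 2 {Y, J}.
        Root Y: left subtree has 0 nodes { }, right has 1 {J}.
  Root D: left subtree has 1 node {Z}, right has 1 {V}.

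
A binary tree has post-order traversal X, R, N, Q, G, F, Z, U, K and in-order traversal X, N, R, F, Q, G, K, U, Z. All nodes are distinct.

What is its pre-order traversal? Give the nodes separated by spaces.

The last element of post-order is the root; it splits in-order into left and right subtrees.
Root K: left subtree has 6 nodes {X, N, R, F, Q, G}, right has 2 {U, Z}.
  Root F: left subtree has 3 nodes {X, N, R}, right has 2 {Q, G}.
    Root N: left subtree has 1 node {X}, right has 1 {R}.
    Root G: left subtree has 1 node {Q}, right has 0 { }.
  Root U: left subtree has 0 nodes { }, right has 1 {Z}.

K F N X R G Q U Z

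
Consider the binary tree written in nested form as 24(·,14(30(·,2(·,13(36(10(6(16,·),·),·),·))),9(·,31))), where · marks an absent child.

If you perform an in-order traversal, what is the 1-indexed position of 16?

In-order visits the left subtree, then the node, then the right subtree.
At 24: no left child.
Visit 24.
At 24: go right to 14.
  At 14: go left to 30.
    At 30: no left child.
    Visit 30.
    At 30: go right to 2.
      At 2: no left child.
      Visit 2.
      At 2: go right to 13.
        At 13: go left to 36.
          At 36: go left to 10.
            At 10: go left to 6.
              At 6: go left to 16.
                16 is a leaf — visit 16.
              Visit 6.
              At 6: no right child.
            Visit 10.
            At 10: no right child.
          Visit 36.
          At 36: no right child.
        Visit 13.
        At 13: no right child.
  Visit 14.
  At 14: go right to 9.
    At 9: no left child.
    Visit 9.
    At 9: go right to 31.
      31 is a leaf — visit 31.
Full in-order sequence: 24, 30, 2, 16, 6, 10, 36, 13, 14, 9, 31.

4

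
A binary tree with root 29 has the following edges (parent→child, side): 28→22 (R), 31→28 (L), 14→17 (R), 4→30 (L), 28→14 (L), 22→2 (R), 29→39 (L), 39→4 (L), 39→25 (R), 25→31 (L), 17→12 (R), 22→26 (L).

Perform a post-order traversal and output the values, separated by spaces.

Post-order visits the left subtree, then the right subtree, then the node.
At 29: go left to 39.
  At 39: go left to 4.
    At 4: go left to 30.
      30 is a leaf — visit 30.
    At 4: no right child.
    Visit 4.
  At 39: go right to 25.
    At 25: go left to 31.
      At 31: go left to 28.
        At 28: go left to 14.
          At 14: no left child.
          At 14: go right to 17.
            At 17: no left child.
            At 17: go right to 12.
              12 is a leaf — visit 12.
            Visit 17.
          Visit 14.
        At 28: go right to 22.
          At 22: go left to 26.
            26 is a leaf — visit 26.
          At 22: go right to 2.
            2 is a leaf — visit 2.
          Visit 22.
        Visit 28.
      At 31: no right child.
      Visit 31.
    At 25: no right child.
    Visit 25.
  Visit 39.
At 29: no right child.
Visit 29.

30 4 12 17 14 26 2 22 28 31 25 39 29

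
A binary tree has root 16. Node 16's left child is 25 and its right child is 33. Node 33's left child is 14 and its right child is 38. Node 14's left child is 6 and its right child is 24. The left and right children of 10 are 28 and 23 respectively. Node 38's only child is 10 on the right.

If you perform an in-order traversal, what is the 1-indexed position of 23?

10

In-order visits the left subtree, then the node, then the right subtree.
At 16: go left to 25.
  25 is a leaf — visit 25.
Visit 16.
At 16: go right to 33.
  At 33: go left to 14.
    At 14: go left to 6.
      6 is a leaf — visit 6.
    Visit 14.
    At 14: go right to 24.
      24 is a leaf — visit 24.
  Visit 33.
  At 33: go right to 38.
    At 38: no left child.
    Visit 38.
    At 38: go right to 10.
      At 10: go left to 28.
        28 is a leaf — visit 28.
      Visit 10.
      At 10: go right to 23.
        23 is a leaf — visit 23.
Full in-order sequence: 25, 16, 6, 14, 24, 33, 38, 28, 10, 23.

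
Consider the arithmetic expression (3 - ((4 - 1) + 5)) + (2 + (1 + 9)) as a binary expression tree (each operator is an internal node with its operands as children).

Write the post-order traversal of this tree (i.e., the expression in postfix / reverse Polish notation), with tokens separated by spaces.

Post-order on an expression tree gives postfix notation: for each operator, emit left operand, right operand, then the operator.

3 4 1 - 5 + - 2 1 9 + + +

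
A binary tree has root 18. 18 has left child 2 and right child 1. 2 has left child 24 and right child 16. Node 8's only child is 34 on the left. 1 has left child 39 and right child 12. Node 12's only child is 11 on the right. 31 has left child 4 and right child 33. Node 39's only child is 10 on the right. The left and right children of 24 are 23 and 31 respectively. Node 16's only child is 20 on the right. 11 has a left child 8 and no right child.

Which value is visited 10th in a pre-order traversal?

1

Pre-order visits the node, then its left subtree, then its right subtree.
Visit 18.
At 18: go left to 2.
  Visit 2.
  At 2: go left to 24.
    Visit 24.
    At 24: go left to 23.
      23 is a leaf — visit 23.
    At 24: go right to 31.
      Visit 31.
      At 31: go left to 4.
        4 is a leaf — visit 4.
      At 31: go right to 33.
        33 is a leaf — visit 33.
  At 2: go right to 16.
    Visit 16.
    At 16: no left child.
    At 16: go right to 20.
      20 is a leaf — visit 20.
At 18: go right to 1.
  Visit 1.
  At 1: go left to 39.
    Visit 39.
    At 39: no left child.
    At 39: go right to 10.
      10 is a leaf — visit 10.
  At 1: go right to 12.
    Visit 12.
    At 12: no left child.
    At 12: go right to 11.
      Visit 11.
      At 11: go left to 8.
        Visit 8.
        At 8: go left to 34.
          34 is a leaf — visit 34.
        At 8: no right child.
      At 11: no right child.
Full pre-order sequence: 18, 2, 24, 23, 31, 4, 33, 16, 20, 1, 39, 10, 12, 11, 8, 34.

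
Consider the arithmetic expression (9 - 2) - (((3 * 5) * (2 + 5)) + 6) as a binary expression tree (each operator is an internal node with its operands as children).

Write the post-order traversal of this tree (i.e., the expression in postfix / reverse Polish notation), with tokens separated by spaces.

9 2 - 3 5 * 2 5 + * 6 + -

Post-order on an expression tree gives postfix notation: for each operator, emit left operand, right operand, then the operator.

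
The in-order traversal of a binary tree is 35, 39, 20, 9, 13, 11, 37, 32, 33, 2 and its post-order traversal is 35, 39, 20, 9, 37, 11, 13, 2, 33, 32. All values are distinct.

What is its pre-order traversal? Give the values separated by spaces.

The last element of post-order is the root; it splits in-order into left and right subtrees.
Root 32: left subtree has 7 nodes {35, 39, 20, 9, 13, 11, 37}, right has 2 {33, 2}.
  Root 13: left subtree has 4 nodes {35, 39, 20, 9}, right has 2 {11, 37}.
    Root 9: left subtree has 3 nodes {35, 39, 20}, right has 0 { }.
      Root 20: left subtree has 2 nodes {35, 39}, right has 0 { }.
        Root 39: left subtree has 1 node {35}, right has 0 { }.
    Root 11: left subtree has 0 nodes { }, right has 1 {37}.
  Root 33: left subtree has 0 nodes { }, right has 1 {2}.

32 13 9 20 39 35 11 37 33 2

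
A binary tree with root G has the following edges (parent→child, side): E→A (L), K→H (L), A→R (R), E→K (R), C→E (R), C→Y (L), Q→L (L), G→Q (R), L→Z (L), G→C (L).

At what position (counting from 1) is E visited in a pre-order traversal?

Pre-order visits the node, then its left subtree, then its right subtree.
Visit G.
At G: go left to C.
  Visit C.
  At C: go left to Y.
    Y is a leaf — visit Y.
  At C: go right to E.
    Visit E.
    At E: go left to A.
      Visit A.
      At A: no left child.
      At A: go right to R.
        R is a leaf — visit R.
    At E: go right to K.
      Visit K.
      At K: go left to H.
        H is a leaf — visit H.
      At K: no right child.
At G: go right to Q.
  Visit Q.
  At Q: go left to L.
    Visit L.
    At L: go left to Z.
      Z is a leaf — visit Z.
    At L: no right child.
  At Q: no right child.
Full pre-order sequence: G, C, Y, E, A, R, K, H, Q, L, Z.

4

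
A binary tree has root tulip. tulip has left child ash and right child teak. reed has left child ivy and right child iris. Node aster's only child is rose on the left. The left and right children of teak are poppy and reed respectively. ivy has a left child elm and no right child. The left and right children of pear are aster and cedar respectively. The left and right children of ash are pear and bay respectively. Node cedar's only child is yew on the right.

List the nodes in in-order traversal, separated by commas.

rose, aster, pear, cedar, yew, ash, bay, tulip, poppy, teak, elm, ivy, reed, iris

In-order visits the left subtree, then the node, then the right subtree.
At tulip: go left to ash.
  At ash: go left to pear.
    At pear: go left to aster.
      At aster: go left to rose.
        rose is a leaf — visit rose.
      Visit aster.
      At aster: no right child.
    Visit pear.
    At pear: go right to cedar.
      At cedar: no left child.
      Visit cedar.
      At cedar: go right to yew.
        yew is a leaf — visit yew.
  Visit ash.
  At ash: go right to bay.
    bay is a leaf — visit bay.
Visit tulip.
At tulip: go right to teak.
  At teak: go left to poppy.
    poppy is a leaf — visit poppy.
  Visit teak.
  At teak: go right to reed.
    At reed: go left to ivy.
      At ivy: go left to elm.
        elm is a leaf — visit elm.
      Visit ivy.
      At ivy: no right child.
    Visit reed.
    At reed: go right to iris.
      iris is a leaf — visit iris.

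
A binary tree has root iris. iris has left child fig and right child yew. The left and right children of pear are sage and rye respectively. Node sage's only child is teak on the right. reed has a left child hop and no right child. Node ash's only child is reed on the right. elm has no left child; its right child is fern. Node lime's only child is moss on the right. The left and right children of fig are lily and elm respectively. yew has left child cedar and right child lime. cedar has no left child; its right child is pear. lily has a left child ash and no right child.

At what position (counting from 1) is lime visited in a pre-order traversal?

Pre-order visits the node, then its left subtree, then its right subtree.
Visit iris.
At iris: go left to fig.
  Visit fig.
  At fig: go left to lily.
    Visit lily.
    At lily: go left to ash.
      Visit ash.
      At ash: no left child.
      At ash: go right to reed.
        Visit reed.
        At reed: go left to hop.
          hop is a leaf — visit hop.
        At reed: no right child.
    At lily: no right child.
  At fig: go right to elm.
    Visit elm.
    At elm: no left child.
    At elm: go right to fern.
      fern is a leaf — visit fern.
At iris: go right to yew.
  Visit yew.
  At yew: go left to cedar.
    Visit cedar.
    At cedar: no left child.
    At cedar: go right to pear.
      Visit pear.
      At pear: go left to sage.
        Visit sage.
        At sage: no left child.
        At sage: go right to teak.
          teak is a leaf — visit teak.
      At pear: go right to rye.
        rye is a leaf — visit rye.
  At yew: go right to lime.
    Visit lime.
    At lime: no left child.
    At lime: go right to moss.
      moss is a leaf — visit moss.
Full pre-order sequence: iris, fig, lily, ash, reed, hop, elm, fern, yew, cedar, pear, sage, teak, rye, lime, moss.

15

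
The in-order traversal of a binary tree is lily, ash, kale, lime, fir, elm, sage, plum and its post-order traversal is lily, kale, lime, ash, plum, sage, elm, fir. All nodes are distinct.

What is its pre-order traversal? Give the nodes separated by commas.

fir, ash, lily, lime, kale, elm, sage, plum

The last element of post-order is the root; it splits in-order into left and right subtrees.
Root fir: left subtree has 4 nodes {lily, ash, kale, lime}, right has 3 {elm, sage, plum}.
  Root ash: left subtree has 1 node {lily}, right has 2 {kale, lime}.
    Root lime: left subtree has 1 node {kale}, right has 0 { }.
  Root elm: left subtree has 0 nodes { }, right has 2 {sage, plum}.
    Root sage: left subtree has 0 nodes { }, right has 1 {plum}.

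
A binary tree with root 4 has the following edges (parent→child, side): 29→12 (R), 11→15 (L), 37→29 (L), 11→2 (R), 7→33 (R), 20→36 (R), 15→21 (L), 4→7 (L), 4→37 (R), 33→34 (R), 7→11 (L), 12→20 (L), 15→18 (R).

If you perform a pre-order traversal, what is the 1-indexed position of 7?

Pre-order visits the node, then its left subtree, then its right subtree.
Visit 4.
At 4: go left to 7.
  Visit 7.
  At 7: go left to 11.
    Visit 11.
    At 11: go left to 15.
      Visit 15.
      At 15: go left to 21.
        21 is a leaf — visit 21.
      At 15: go right to 18.
        18 is a leaf — visit 18.
    At 11: go right to 2.
      2 is a leaf — visit 2.
  At 7: go right to 33.
    Visit 33.
    At 33: no left child.
    At 33: go right to 34.
      34 is a leaf — visit 34.
At 4: go right to 37.
  Visit 37.
  At 37: go left to 29.
    Visit 29.
    At 29: no left child.
    At 29: go right to 12.
      Visit 12.
      At 12: go left to 20.
        Visit 20.
        At 20: no left child.
        At 20: go right to 36.
          36 is a leaf — visit 36.
      At 12: no right child.
  At 37: no right child.
Full pre-order sequence: 4, 7, 11, 15, 21, 18, 2, 33, 34, 37, 29, 12, 20, 36.

2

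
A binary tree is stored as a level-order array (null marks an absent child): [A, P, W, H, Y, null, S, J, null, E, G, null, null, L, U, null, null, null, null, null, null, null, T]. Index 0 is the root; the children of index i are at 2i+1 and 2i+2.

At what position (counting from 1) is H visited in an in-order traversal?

2

In-order visits the left subtree, then the node, then the right subtree.
At A: go left to P.
  At P: go left to H.
    At H: go left to J.
      J is a leaf — visit J.
    Visit H.
    At H: no right child.
  Visit P.
  At P: go right to Y.
    At Y: go left to E.
      E is a leaf — visit E.
    Visit Y.
    At Y: go right to G.
      At G: no left child.
      Visit G.
      At G: go right to T.
        T is a leaf — visit T.
Visit A.
At A: go right to W.
  At W: no left child.
  Visit W.
  At W: go right to S.
    At S: go left to L.
      L is a leaf — visit L.
    Visit S.
    At S: go right to U.
      U is a leaf — visit U.
Full in-order sequence: J, H, P, E, Y, G, T, A, W, L, S, U.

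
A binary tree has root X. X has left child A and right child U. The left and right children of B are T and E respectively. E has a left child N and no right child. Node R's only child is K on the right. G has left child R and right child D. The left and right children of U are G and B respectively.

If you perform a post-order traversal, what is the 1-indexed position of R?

Post-order visits the left subtree, then the right subtree, then the node.
At X: go left to A.
  A is a leaf — visit A.
At X: go right to U.
  At U: go left to G.
    At G: go left to R.
      At R: no left child.
      At R: go right to K.
        K is a leaf — visit K.
      Visit R.
    At G: go right to D.
      D is a leaf — visit D.
    Visit G.
  At U: go right to B.
    At B: go left to T.
      T is a leaf — visit T.
    At B: go right to E.
      At E: go left to N.
        N is a leaf — visit N.
      At E: no right child.
      Visit E.
    Visit B.
  Visit U.
Visit X.
Full post-order sequence: A, K, R, D, G, T, N, E, B, U, X.

3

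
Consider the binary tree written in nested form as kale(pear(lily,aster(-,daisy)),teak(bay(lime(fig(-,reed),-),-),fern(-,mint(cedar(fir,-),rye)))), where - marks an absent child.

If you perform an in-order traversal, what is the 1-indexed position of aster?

In-order visits the left subtree, then the node, then the right subtree.
At kale: go left to pear.
  At pear: go left to lily.
    lily is a leaf — visit lily.
  Visit pear.
  At pear: go right to aster.
    At aster: no left child.
    Visit aster.
    At aster: go right to daisy.
      daisy is a leaf — visit daisy.
Visit kale.
At kale: go right to teak.
  At teak: go left to bay.
    At bay: go left to lime.
      At lime: go left to fig.
        At fig: no left child.
        Visit fig.
        At fig: go right to reed.
          reed is a leaf — visit reed.
      Visit lime.
      At lime: no right child.
    Visit bay.
    At bay: no right child.
  Visit teak.
  At teak: go right to fern.
    At fern: no left child.
    Visit fern.
    At fern: go right to mint.
      At mint: go left to cedar.
        At cedar: go left to fir.
          fir is a leaf — visit fir.
        Visit cedar.
        At cedar: no right child.
      Visit mint.
      At mint: go right to rye.
        rye is a leaf — visit rye.
Full in-order sequence: lily, pear, aster, daisy, kale, fig, reed, lime, bay, teak, fern, fir, cedar, mint, rye.

3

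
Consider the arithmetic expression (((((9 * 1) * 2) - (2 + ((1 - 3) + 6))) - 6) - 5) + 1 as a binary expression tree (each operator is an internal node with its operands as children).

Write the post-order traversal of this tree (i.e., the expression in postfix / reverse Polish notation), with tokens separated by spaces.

Post-order on an expression tree gives postfix notation: for each operator, emit left operand, right operand, then the operator.

9 1 * 2 * 2 1 3 - 6 + + - 6 - 5 - 1 +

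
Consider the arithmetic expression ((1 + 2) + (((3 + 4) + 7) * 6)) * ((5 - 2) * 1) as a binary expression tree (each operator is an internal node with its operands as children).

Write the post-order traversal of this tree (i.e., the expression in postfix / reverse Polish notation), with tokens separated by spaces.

Post-order on an expression tree gives postfix notation: for each operator, emit left operand, right operand, then the operator.

1 2 + 3 4 + 7 + 6 * + 5 2 - 1 * *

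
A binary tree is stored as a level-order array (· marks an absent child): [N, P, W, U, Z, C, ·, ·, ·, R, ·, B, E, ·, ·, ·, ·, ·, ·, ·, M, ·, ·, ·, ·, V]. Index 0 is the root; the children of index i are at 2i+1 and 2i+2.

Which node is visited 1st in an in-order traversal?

In-order visits the left subtree, then the node, then the right subtree.
At N: go left to P.
  At P: go left to U.
    U is a leaf — visit U.
  Visit P.
  At P: go right to Z.
    At Z: go left to R.
      At R: no left child.
      Visit R.
      At R: go right to M.
        M is a leaf — visit M.
    Visit Z.
    At Z: no right child.
Visit N.
At N: go right to W.
  At W: go left to C.
    At C: go left to B.
      B is a leaf — visit B.
    Visit C.
    At C: go right to E.
      At E: go left to V.
        V is a leaf — visit V.
      Visit E.
      At E: no right child.
  Visit W.
  At W: no right child.
Full in-order sequence: U, P, R, M, Z, N, B, C, V, E, W.

U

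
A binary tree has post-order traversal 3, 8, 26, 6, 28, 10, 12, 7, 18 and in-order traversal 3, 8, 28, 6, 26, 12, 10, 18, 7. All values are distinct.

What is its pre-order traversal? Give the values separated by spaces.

18 12 28 8 3 6 26 10 7

The last element of post-order is the root; it splits in-order into left and right subtrees.
Root 18: left subtree has 7 nodes {3, 8, 28, 6, 26, 12, 10}, right has 1 {7}.
  Root 12: left subtree has 5 nodes {3, 8, 28, 6, 26}, right has 1 {10}.
    Root 28: left subtree has 2 nodes {3, 8}, right has 2 {6, 26}.
      Root 8: left subtree has 1 node {3}, right has 0 { }.
      Root 6: left subtree has 0 nodes { }, right has 1 {26}.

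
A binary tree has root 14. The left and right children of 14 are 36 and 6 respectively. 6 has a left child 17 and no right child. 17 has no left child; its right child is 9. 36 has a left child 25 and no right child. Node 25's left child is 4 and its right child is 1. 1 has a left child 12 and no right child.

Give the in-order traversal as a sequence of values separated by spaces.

In-order visits the left subtree, then the node, then the right subtree.
At 14: go left to 36.
  At 36: go left to 25.
    At 25: go left to 4.
      4 is a leaf — visit 4.
    Visit 25.
    At 25: go right to 1.
      At 1: go left to 12.
        12 is a leaf — visit 12.
      Visit 1.
      At 1: no right child.
  Visit 36.
  At 36: no right child.
Visit 14.
At 14: go right to 6.
  At 6: go left to 17.
    At 17: no left child.
    Visit 17.
    At 17: go right to 9.
      9 is a leaf — visit 9.
  Visit 6.
  At 6: no right child.

4 25 12 1 36 14 17 9 6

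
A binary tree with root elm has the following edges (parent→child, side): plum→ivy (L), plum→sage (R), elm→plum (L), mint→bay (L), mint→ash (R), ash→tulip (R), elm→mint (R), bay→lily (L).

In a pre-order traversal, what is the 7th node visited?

lily

Pre-order visits the node, then its left subtree, then its right subtree.
Visit elm.
At elm: go left to plum.
  Visit plum.
  At plum: go left to ivy.
    ivy is a leaf — visit ivy.
  At plum: go right to sage.
    sage is a leaf — visit sage.
At elm: go right to mint.
  Visit mint.
  At mint: go left to bay.
    Visit bay.
    At bay: go left to lily.
      lily is a leaf — visit lily.
    At bay: no right child.
  At mint: go right to ash.
    Visit ash.
    At ash: no left child.
    At ash: go right to tulip.
      tulip is a leaf — visit tulip.
Full pre-order sequence: elm, plum, ivy, sage, mint, bay, lily, ash, tulip.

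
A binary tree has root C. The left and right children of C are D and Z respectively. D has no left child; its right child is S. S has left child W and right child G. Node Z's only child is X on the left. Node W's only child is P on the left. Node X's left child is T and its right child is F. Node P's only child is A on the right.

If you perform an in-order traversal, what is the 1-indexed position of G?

6

In-order visits the left subtree, then the node, then the right subtree.
At C: go left to D.
  At D: no left child.
  Visit D.
  At D: go right to S.
    At S: go left to W.
      At W: go left to P.
        At P: no left child.
        Visit P.
        At P: go right to A.
          A is a leaf — visit A.
      Visit W.
      At W: no right child.
    Visit S.
    At S: go right to G.
      G is a leaf — visit G.
Visit C.
At C: go right to Z.
  At Z: go left to X.
    At X: go left to T.
      T is a leaf — visit T.
    Visit X.
    At X: go right to F.
      F is a leaf — visit F.
  Visit Z.
  At Z: no right child.
Full in-order sequence: D, P, A, W, S, G, C, T, X, F, Z.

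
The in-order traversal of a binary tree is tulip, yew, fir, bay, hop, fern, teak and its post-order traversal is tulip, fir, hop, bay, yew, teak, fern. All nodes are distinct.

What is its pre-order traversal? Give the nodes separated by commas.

fern, yew, tulip, bay, fir, hop, teak

The last element of post-order is the root; it splits in-order into left and right subtrees.
Root fern: left subtree has 5 nodes {tulip, yew, fir, bay, hop}, right has 1 {teak}.
  Root yew: left subtree has 1 node {tulip}, right has 3 {fir, bay, hop}.
    Root bay: left subtree has 1 node {fir}, right has 1 {hop}.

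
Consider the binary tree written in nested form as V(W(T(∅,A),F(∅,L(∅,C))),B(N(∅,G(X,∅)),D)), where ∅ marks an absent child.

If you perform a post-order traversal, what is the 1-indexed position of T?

2

Post-order visits the left subtree, then the right subtree, then the node.
At V: go left to W.
  At W: go left to T.
    At T: no left child.
    At T: go right to A.
      A is a leaf — visit A.
    Visit T.
  At W: go right to F.
    At F: no left child.
    At F: go right to L.
      At L: no left child.
      At L: go right to C.
        C is a leaf — visit C.
      Visit L.
    Visit F.
  Visit W.
At V: go right to B.
  At B: go left to N.
    At N: no left child.
    At N: go right to G.
      At G: go left to X.
        X is a leaf — visit X.
      At G: no right child.
      Visit G.
    Visit N.
  At B: go right to D.
    D is a leaf — visit D.
  Visit B.
Visit V.
Full post-order sequence: A, T, C, L, F, W, X, G, N, D, B, V.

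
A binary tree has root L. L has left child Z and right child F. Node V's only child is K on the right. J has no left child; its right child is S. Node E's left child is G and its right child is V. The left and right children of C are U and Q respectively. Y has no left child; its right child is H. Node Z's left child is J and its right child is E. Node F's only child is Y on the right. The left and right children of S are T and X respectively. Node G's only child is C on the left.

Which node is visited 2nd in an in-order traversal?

T

In-order visits the left subtree, then the node, then the right subtree.
At L: go left to Z.
  At Z: go left to J.
    At J: no left child.
    Visit J.
    At J: go right to S.
      At S: go left to T.
        T is a leaf — visit T.
      Visit S.
      At S: go right to X.
        X is a leaf — visit X.
  Visit Z.
  At Z: go right to E.
    At E: go left to G.
      At G: go left to C.
        At C: go left to U.
          U is a leaf — visit U.
        Visit C.
        At C: go right to Q.
          Q is a leaf — visit Q.
      Visit G.
      At G: no right child.
    Visit E.
    At E: go right to V.
      At V: no left child.
      Visit V.
      At V: go right to K.
        K is a leaf — visit K.
Visit L.
At L: go right to F.
  At F: no left child.
  Visit F.
  At F: go right to Y.
    At Y: no left child.
    Visit Y.
    At Y: go right to H.
      H is a leaf — visit H.
Full in-order sequence: J, T, S, X, Z, U, C, Q, G, E, V, K, L, F, Y, H.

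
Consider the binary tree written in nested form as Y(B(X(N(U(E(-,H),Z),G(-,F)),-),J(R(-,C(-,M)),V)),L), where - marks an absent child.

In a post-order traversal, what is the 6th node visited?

G

Post-order visits the left subtree, then the right subtree, then the node.
At Y: go left to B.
  At B: go left to X.
    At X: go left to N.
      At N: go left to U.
        At U: go left to E.
          At E: no left child.
          At E: go right to H.
            H is a leaf — visit H.
          Visit E.
        At U: go right to Z.
          Z is a leaf — visit Z.
        Visit U.
      At N: go right to G.
        At G: no left child.
        At G: go right to F.
          F is a leaf — visit F.
        Visit G.
      Visit N.
    At X: no right child.
    Visit X.
  At B: go right to J.
    At J: go left to R.
      At R: no left child.
      At R: go right to C.
        At C: no left child.
        At C: go right to M.
          M is a leaf — visit M.
        Visit C.
      Visit R.
    At J: go right to V.
      V is a leaf — visit V.
    Visit J.
  Visit B.
At Y: go right to L.
  L is a leaf — visit L.
Visit Y.
Full post-order sequence: H, E, Z, U, F, G, N, X, M, C, R, V, J, B, L, Y.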